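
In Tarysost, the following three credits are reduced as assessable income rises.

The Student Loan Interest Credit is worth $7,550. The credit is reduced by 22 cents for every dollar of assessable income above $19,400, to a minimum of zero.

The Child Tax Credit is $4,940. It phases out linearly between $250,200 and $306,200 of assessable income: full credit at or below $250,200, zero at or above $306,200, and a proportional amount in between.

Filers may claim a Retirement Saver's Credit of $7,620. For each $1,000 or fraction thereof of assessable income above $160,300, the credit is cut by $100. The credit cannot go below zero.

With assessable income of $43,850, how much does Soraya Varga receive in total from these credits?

$14,731

Student Loan Interest Credit: 22% of the $24,450 excess over $19,400 is $5,379; credit = $7,550 − $5,379 = $2,171.
Child Tax Credit: $43,850 is at or below the $250,200 threshold, so the full $4,940 applies.
Retirement Saver's Credit: $43,850 is at or below the $160,300 threshold, so the full $7,620 applies.
Total: $2,171 + $4,940 + $7,620 = $14,731.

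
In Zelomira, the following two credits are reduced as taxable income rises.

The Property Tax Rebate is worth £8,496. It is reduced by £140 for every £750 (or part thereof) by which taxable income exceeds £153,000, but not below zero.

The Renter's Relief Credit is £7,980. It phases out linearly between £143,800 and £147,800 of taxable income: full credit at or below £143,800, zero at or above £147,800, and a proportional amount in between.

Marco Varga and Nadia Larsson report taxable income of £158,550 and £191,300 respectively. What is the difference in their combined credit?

£6,160

Marco (£158,550): Property Tax Rebate: income exceeds £153,000 by £5,550, which is 8 full-or-partial £750 increments; reduction = 8 × £140 = £1,120, leaving £7,376. Renter's Relief Credit: £158,550 is at or above £147,800, so the credit is £0. total £7,376 + £0 = £7,376
Nadia (£191,300): Property Tax Rebate: income exceeds £153,000 by £38,300, which is 52 full-or-partial £750 increments; reduction = 52 × £140 = £7,280, leaving £1,216. Renter's Relief Credit: £191,300 is at or above £147,800, so the credit is £0. total £1,216 + £0 = £1,216
Difference: |£7,376 − £1,216| = £6,160.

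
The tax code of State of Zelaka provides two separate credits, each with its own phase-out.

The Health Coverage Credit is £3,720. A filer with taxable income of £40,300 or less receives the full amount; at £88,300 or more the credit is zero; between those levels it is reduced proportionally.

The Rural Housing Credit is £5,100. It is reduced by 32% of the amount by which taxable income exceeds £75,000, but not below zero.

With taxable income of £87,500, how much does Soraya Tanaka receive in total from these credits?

Health Coverage Credit: £87,500 is £47,200 into a £48,000 phase-out range, leaving 800/48,000 of the credit: £3,720 × 800/48,000 = £62.
Rural Housing Credit: 32% of the £12,500 excess over £75,000 is £4,000; credit = £5,100 − £4,000 = £1,100.
Total: £62 + £1,100 = £1,162.

£1,162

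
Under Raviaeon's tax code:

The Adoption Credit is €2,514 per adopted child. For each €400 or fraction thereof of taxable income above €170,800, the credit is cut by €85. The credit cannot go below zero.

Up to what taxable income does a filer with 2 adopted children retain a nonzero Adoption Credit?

€194,400

Full credit = 2 × €2,514 = €5,028.
After 59 increments the reduction is 59 × €85 = €5,015, leaving €13; one more increment wipes it out. Increment 59 ends at excess 59 × €400 = €23,600, so the highest qualifying income is €170,800 + €23,600 = €194,400.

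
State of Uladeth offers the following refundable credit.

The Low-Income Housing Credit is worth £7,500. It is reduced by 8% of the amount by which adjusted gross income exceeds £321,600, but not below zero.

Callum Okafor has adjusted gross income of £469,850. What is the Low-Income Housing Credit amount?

£0

Low-Income Housing Credit: 8% of the £148,250 excess over £321,600 is £11,860 ≥ base, so the credit is £0.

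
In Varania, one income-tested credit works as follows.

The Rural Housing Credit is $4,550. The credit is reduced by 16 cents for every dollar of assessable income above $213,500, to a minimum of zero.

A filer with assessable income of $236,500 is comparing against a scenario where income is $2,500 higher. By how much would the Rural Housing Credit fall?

$400

At $236,500 — 16% of the $23,000 excess over $213,500 is $3,680; credit = $4,550 − $3,680 = $870.
At $239,000 — 16% of the $25,500 excess over $213,500 is $4,080; credit = $4,550 − $4,080 = $470.
Lost: $870 − $470 = $400.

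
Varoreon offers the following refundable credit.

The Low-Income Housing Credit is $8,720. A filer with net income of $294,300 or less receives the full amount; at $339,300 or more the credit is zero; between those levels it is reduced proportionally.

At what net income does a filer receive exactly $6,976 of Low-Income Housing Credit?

$6,976 is 6,976/8,720 of the full $8,720, so 1,744/8,720 of the $45,000 range has been used: income = $294,300 + $45,000 × 1,744/8,720 = $303,300.

$303,300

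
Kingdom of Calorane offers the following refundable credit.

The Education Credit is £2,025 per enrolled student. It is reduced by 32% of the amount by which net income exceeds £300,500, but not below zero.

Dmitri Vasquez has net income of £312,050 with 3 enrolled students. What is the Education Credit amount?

£2,379

Education Credit: base = 3 × £2,025 = £6,075. 32% of the £11,550 excess over £300,500 is £3,696; credit = £6,075 − £3,696 = £2,379.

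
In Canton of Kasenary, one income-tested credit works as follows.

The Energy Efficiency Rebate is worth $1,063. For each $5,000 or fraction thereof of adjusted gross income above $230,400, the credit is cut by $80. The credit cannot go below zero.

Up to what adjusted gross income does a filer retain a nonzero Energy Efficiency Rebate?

$295,400

After 13 increments the reduction is 13 × $80 = $1,040, leaving $23; one more increment wipes it out. Increment 13 ends at excess 13 × $5,000 = $65,000, so the highest qualifying income is $230,400 + $65,000 = $295,400.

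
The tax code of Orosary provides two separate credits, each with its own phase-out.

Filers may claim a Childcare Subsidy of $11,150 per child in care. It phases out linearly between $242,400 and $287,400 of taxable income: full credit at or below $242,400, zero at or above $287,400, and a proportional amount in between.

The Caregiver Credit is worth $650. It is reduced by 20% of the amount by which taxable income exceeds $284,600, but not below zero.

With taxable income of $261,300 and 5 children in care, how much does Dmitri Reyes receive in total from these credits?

Childcare Subsidy: base = 5 × $11,150 = $55,750. $261,300 is $18,900 into a $45,000 phase-out range, leaving 26,100/45,000 of the credit: $55,750 × 26,100/45,000 = $32,335.
Caregiver Credit: $261,300 is at or below the $284,600 threshold, so the full $650 applies.
Total: $32,335 + $650 = $32,985.

$32,985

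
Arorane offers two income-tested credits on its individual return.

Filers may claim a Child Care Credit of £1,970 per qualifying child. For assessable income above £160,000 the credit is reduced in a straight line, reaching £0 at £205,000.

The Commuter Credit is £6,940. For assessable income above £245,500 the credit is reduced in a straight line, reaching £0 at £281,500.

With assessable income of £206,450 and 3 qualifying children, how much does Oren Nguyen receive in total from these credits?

£6,940

Child Care Credit: base = 3 × £1,970 = £5,910. £206,450 is at or above £205,000, so the credit is £0.
Commuter Credit: £206,450 is at or below the £245,500 threshold, so the full £6,940 applies.
Total: £0 + £6,940 = £6,940.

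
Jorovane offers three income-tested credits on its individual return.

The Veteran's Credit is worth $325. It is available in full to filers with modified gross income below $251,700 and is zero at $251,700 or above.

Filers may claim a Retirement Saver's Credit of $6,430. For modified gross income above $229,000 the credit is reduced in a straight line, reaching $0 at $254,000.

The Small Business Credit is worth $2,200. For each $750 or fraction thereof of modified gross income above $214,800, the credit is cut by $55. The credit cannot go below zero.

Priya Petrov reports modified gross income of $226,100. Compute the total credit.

$8,075

Veteran's Credit: $226,100 is below the $251,700 cutoff, so the full $325 applies.
Retirement Saver's Credit: $226,100 is at or below the $229,000 threshold, so the full $6,430 applies.
Small Business Credit: income exceeds $214,800 by $11,300, which is 16 full-or-partial $750 increments; reduction = 16 × $55 = $880, leaving $1,320.
Total: $325 + $6,430 + $1,320 = $8,075.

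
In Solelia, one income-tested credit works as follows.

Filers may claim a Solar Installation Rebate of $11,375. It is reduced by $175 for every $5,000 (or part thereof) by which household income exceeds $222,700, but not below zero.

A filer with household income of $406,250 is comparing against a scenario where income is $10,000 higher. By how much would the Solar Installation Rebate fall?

$350

At $406,250 — income exceeds $222,700 by $183,550, which is 37 full-or-partial $5,000 increments; reduction = 37 × $175 = $6,475, leaving $4,900.
At $416,250 — income exceeds $222,700 by $193,550, which is 39 full-or-partial $5,000 increments; reduction = 39 × $175 = $6,825, leaving $4,550.
Lost: $4,900 − $4,550 = $350.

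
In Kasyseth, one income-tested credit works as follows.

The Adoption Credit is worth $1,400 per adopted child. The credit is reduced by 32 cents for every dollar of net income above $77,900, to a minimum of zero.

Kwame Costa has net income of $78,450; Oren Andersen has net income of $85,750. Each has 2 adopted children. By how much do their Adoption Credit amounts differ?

$2,336

Kwame ($78,450): Adoption Credit: base = 2 × $1,400 = $2,800. 32% of the $550 excess over $77,900 is $176; credit = $2,800 − $176 = $2,624.
Oren ($85,750): Adoption Credit: base = 2 × $1,400 = $2,800. 32% of the $7,850 excess over $77,900 is $2,512; credit = $2,800 − $2,512 = $288.
Difference: |$2,624 − $288| = $2,336.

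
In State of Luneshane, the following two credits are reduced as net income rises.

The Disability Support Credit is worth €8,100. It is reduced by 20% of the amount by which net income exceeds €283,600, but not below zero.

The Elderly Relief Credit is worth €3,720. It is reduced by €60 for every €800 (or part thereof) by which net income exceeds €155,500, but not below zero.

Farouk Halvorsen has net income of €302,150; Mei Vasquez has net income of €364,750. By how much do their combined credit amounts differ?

Farouk (€302,150): Disability Support Credit: 20% of the €18,550 excess over €283,600 is €3,710; credit = €8,100 − €3,710 = €4,390. Elderly Relief Credit: income exceeds €155,500 by €146,650 → 184 increments × €60 = €11,040 ≥ base, so the credit is €0. total €4,390 + €0 = €4,390
Mei (€364,750): Disability Support Credit: 20% of the €81,150 excess over €283,600 is €16,230 ≥ base, so the credit is €0. Elderly Relief Credit: income exceeds €155,500 by €209,250 → 262 increments × €60 = €15,720 ≥ base, so the credit is €0. total €0 + €0 = €0
Difference: |€4,390 − €0| = €4,390.

€4,390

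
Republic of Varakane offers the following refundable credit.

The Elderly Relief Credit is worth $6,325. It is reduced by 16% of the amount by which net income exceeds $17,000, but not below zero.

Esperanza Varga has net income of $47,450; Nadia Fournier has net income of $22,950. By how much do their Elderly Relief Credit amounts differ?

$3,920

Esperanza ($47,450): Elderly Relief Credit: 16% of the $30,450 excess over $17,000 is $4,872; credit = $6,325 − $4,872 = $1,453.
Nadia ($22,950): Elderly Relief Credit: 16% of the $5,950 excess over $17,000 is $952; credit = $6,325 − $952 = $5,373.
Difference: |$1,453 − $5,373| = $3,920.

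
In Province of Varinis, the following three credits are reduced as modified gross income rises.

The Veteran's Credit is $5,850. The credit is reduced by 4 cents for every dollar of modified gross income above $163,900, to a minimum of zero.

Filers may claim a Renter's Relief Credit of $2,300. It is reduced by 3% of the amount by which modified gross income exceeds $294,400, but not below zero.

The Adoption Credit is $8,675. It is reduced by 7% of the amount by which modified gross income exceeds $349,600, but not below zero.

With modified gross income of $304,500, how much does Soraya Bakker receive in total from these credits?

Veteran's Credit: 4% of the $140,600 excess over $163,900 is $5,624; credit = $5,850 − $5,624 = $226.
Renter's Relief Credit: 3% of the $10,100 excess over $294,400 is $303; credit = $2,300 − $303 = $1,997.
Adoption Credit: $304,500 is at or below the $349,600 threshold, so the full $8,675 applies.
Total: $226 + $1,997 + $8,675 = $10,898.

$10,898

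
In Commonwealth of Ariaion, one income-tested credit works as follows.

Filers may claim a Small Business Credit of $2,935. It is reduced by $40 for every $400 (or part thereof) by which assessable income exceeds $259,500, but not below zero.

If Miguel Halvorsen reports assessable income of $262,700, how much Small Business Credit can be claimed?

Small Business Credit: income exceeds $259,500 by $3,200, which is 8 full-or-partial $400 increments; reduction = 8 × $40 = $320, leaving $2,615.

$2,615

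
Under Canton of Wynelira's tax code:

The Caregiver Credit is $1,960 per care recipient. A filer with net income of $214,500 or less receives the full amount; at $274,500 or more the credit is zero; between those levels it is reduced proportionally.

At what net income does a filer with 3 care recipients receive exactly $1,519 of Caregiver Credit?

Full credit = 3 × $1,960 = $5,880.
$1,519 is 1,519/5,880 of the full $5,880, so 4,361/5,880 of the $60,000 range has been used: income = $214,500 + $60,000 × 4,361/5,880 = $259,000.

$259,000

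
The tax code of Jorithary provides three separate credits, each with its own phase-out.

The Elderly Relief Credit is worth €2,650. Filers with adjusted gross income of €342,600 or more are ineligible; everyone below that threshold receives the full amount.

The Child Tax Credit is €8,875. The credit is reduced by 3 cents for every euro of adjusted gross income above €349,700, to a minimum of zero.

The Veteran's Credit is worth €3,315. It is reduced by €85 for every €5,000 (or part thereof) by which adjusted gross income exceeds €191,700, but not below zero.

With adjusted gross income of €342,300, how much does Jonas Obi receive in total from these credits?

€12,205

Elderly Relief Credit: €342,300 is below the €342,600 cutoff, so the full €2,650 applies.
Child Tax Credit: €342,300 is at or below the €349,700 threshold, so the full €8,875 applies.
Veteran's Credit: income exceeds €191,700 by €150,600, which is 31 full-or-partial €5,000 increments; reduction = 31 × €85 = €2,635, leaving €680.
Total: €2,650 + €8,875 + €680 = €12,205.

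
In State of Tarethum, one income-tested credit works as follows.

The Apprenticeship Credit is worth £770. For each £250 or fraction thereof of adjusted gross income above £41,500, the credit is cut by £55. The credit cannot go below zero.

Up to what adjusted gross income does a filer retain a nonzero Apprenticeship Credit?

£44,750

After 13 increments the reduction is 13 × £55 = £715, leaving £55; one more increment wipes it out. Increment 13 ends at excess 13 × £250 = £3,250, so the highest qualifying income is £41,500 + £3,250 = £44,750.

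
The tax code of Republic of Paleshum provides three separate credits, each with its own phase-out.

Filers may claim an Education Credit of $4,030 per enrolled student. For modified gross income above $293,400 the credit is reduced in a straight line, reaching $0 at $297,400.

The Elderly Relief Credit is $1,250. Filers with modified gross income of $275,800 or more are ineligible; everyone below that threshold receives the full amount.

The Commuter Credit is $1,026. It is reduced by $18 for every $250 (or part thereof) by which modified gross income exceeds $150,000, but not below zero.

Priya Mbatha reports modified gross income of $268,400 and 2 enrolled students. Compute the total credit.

$9,310

Education Credit: base = 2 × $4,030 = $8,060. $268,400 is at or below the $293,400 threshold, so the full $8,060 applies.
Elderly Relief Credit: $268,400 is below the $275,800 cutoff, so the full $1,250 applies.
Commuter Credit: income exceeds $150,000 by $118,400 → 474 increments × $18 = $8,532 ≥ base, so the credit is $0.
Total: $8,060 + $1,250 + $0 = $9,310.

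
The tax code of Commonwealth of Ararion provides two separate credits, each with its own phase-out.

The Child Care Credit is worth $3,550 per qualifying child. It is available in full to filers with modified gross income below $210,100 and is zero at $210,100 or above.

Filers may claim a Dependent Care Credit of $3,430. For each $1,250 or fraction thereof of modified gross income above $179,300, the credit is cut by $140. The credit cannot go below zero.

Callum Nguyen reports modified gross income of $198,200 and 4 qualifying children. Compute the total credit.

Child Care Credit: base = 4 × $3,550 = $14,200. $198,200 is below the $210,100 cutoff, so the full $14,200 applies.
Dependent Care Credit: income exceeds $179,300 by $18,900, which is 16 full-or-partial $1,250 increments; reduction = 16 × $140 = $2,240, leaving $1,190.
Total: $14,200 + $1,190 = $15,390.

$15,390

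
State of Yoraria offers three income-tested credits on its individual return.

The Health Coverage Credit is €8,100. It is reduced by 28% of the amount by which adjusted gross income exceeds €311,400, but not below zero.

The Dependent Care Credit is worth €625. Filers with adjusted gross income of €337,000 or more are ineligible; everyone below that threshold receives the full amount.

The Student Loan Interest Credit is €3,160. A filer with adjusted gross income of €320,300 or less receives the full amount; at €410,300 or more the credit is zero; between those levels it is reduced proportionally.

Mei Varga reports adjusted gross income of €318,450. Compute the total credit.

Health Coverage Credit: 28% of the €7,050 excess over €311,400 is €1,974; credit = €8,100 − €1,974 = €6,126.
Dependent Care Credit: €318,450 is below the €337,000 cutoff, so the full €625 applies.
Student Loan Interest Credit: €318,450 is at or below the €320,300 threshold, so the full €3,160 applies.
Total: €6,126 + €625 + €3,160 = €9,911.

€9,911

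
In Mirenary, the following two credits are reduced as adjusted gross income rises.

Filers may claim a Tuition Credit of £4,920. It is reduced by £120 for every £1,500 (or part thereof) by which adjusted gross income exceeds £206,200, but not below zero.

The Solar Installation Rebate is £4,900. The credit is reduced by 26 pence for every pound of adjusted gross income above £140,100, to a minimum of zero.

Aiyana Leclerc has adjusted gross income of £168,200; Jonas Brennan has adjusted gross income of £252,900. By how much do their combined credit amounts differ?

£3,840

Aiyana (£168,200): Tuition Credit: £168,200 is at or below the £206,200 threshold, so the full £4,920 applies. Solar Installation Rebate: 26% of the £28,100 excess over £140,100 is £7,306 ≥ base, so the credit is £0. total £4,920 + £0 = £4,920
Jonas (£252,900): Tuition Credit: income exceeds £206,200 by £46,700, which is 32 full-or-partial £1,500 increments; reduction = 32 × £120 = £3,840, leaving £1,080. Solar Installation Rebate: 26% of the £112,800 excess over £140,100 is £29,328 ≥ base, so the credit is £0. total £1,080 + £0 = £1,080
Difference: |£4,920 − £1,080| = £3,840.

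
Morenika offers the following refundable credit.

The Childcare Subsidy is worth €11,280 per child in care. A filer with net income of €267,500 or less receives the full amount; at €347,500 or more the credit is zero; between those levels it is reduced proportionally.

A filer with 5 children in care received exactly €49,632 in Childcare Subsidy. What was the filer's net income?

€277,100

Full credit = 5 × €11,280 = €56,400.
€49,632 is 49,632/56,400 of the full €56,400, so 6,768/56,400 of the €80,000 range has been used: income = €267,500 + €80,000 × 6,768/56,400 = €277,100.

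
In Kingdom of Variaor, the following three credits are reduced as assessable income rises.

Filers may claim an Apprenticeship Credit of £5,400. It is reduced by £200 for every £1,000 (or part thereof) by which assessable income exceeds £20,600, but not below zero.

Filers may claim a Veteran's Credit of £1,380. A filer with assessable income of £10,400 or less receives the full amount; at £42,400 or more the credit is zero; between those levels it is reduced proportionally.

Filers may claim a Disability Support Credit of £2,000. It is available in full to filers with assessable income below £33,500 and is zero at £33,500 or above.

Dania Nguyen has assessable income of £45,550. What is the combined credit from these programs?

£400

Apprenticeship Credit: income exceeds £20,600 by £24,950, which is 25 full-or-partial £1,000 increments; reduction = 25 × £200 = £5,000, leaving £400.
Veteran's Credit: £45,550 is at or above £42,400, so the credit is £0.
Disability Support Credit: £45,550 meets or exceeds the £33,500 cutoff, so the credit is £0.
Total: £400 + £0 + £0 = £400.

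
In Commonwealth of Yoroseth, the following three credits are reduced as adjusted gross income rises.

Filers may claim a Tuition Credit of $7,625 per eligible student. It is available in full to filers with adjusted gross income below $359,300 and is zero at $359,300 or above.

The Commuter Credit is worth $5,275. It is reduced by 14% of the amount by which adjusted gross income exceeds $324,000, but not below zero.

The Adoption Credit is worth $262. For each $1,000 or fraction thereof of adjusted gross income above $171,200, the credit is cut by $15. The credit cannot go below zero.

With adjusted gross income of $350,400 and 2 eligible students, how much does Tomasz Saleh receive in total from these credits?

$16,829

Tuition Credit: base = 2 × $7,625 = $15,250. $350,400 is below the $359,300 cutoff, so the full $15,250 applies.
Commuter Credit: 14% of the $26,400 excess over $324,000 is $3,696; credit = $5,275 − $3,696 = $1,579.
Adoption Credit: income exceeds $171,200 by $179,200 → 180 increments × $15 = $2,700 ≥ base, so the credit is $0.
Total: $15,250 + $1,579 + $0 = $16,829.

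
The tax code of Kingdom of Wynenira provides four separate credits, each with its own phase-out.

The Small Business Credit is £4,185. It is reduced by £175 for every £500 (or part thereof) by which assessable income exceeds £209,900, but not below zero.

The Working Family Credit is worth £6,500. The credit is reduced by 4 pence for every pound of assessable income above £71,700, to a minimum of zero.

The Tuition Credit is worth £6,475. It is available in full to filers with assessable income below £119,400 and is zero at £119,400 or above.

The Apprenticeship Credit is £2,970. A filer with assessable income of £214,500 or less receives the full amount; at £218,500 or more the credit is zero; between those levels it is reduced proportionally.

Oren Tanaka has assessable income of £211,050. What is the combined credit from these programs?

Small Business Credit: income exceeds £209,900 by £1,150, which is 3 full-or-partial £500 increments; reduction = 3 × £175 = £525, leaving £3,660.
Working Family Credit: 4% of the £139,350 excess over £71,700 is £5,574; credit = £6,500 − £5,574 = £926.
Tuition Credit: £211,050 meets or exceeds the £119,400 cutoff, so the credit is £0.
Apprenticeship Credit: £211,050 is at or below the £214,500 threshold, so the full £2,970 applies.
Total: £3,660 + £926 + £0 + £2,970 = £7,556.

£7,556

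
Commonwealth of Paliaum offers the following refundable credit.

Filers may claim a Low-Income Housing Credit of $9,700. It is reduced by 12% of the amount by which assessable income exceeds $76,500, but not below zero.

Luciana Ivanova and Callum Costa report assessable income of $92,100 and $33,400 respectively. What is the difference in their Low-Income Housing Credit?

$1,872

Luciana ($92,100): Low-Income Housing Credit: 12% of the $15,600 excess over $76,500 is $1,872; credit = $9,700 − $1,872 = $7,828.
Callum ($33,400): Low-Income Housing Credit: $33,400 is at or below the $76,500 threshold, so the full $9,700 applies.
Difference: |$7,828 − $9,700| = $1,872.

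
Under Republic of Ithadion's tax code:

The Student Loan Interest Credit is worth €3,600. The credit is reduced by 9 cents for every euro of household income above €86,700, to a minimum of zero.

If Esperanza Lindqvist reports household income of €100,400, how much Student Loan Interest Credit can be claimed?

Student Loan Interest Credit: 9% of the €13,700 excess over €86,700 is €1,233; credit = €3,600 − €1,233 = €2,367.

€2,367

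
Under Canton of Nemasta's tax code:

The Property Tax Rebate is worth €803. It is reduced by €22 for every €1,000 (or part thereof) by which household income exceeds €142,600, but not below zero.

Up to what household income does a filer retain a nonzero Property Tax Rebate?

After 36 increments the reduction is 36 × €22 = €792, leaving €11; one more increment wipes it out. Increment 36 ends at excess 36 × €1,000 = €36,000, so the highest qualifying income is €142,600 + €36,000 = €178,600.

€178,600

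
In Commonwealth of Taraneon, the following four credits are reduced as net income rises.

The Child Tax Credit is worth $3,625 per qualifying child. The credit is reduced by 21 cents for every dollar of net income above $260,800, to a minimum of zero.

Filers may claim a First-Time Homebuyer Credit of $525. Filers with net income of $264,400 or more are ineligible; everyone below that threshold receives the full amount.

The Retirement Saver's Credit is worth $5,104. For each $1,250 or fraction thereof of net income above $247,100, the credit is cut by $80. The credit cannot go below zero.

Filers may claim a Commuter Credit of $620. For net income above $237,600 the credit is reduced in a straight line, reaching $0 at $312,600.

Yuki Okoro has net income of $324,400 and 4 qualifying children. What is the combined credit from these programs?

$1,288

Child Tax Credit: base = 4 × $3,625 = $14,500. 21% of the $63,600 excess over $260,800 is $13,356; credit = $14,500 − $13,356 = $1,144.
First-Time Homebuyer Credit: $324,400 meets or exceeds the $264,400 cutoff, so the credit is $0.
Retirement Saver's Credit: income exceeds $247,100 by $77,300, which is 62 full-or-partial $1,250 increments; reduction = 62 × $80 = $4,960, leaving $144.
Commuter Credit: $324,400 is at or above $312,600, so the credit is $0.
Total: $1,144 + $0 + $144 + $0 = $1,288.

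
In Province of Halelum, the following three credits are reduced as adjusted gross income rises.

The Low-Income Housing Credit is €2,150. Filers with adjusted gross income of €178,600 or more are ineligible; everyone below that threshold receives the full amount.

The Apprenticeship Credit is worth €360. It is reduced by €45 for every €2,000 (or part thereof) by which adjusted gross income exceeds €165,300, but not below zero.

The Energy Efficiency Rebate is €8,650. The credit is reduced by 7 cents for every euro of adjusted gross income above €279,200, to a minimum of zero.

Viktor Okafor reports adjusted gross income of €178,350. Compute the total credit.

€10,845

Low-Income Housing Credit: €178,350 is below the €178,600 cutoff, so the full €2,150 applies.
Apprenticeship Credit: income exceeds €165,300 by €13,050, which is 7 full-or-partial €2,000 increments; reduction = 7 × €45 = €315, leaving €45.
Energy Efficiency Rebate: €178,350 is at or below the €279,200 threshold, so the full €8,650 applies.
Total: €2,150 + €45 + €8,650 = €10,845.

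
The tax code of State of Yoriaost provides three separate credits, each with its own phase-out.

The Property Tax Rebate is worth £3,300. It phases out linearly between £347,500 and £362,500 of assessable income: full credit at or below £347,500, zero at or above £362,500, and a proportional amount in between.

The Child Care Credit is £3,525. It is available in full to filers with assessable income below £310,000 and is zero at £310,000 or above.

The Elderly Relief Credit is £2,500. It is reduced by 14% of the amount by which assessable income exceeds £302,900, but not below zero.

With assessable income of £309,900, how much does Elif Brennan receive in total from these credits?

£8,345

Property Tax Rebate: £309,900 is at or below the £347,500 threshold, so the full £3,300 applies.
Child Care Credit: £309,900 is below the £310,000 cutoff, so the full £3,525 applies.
Elderly Relief Credit: 14% of the £7,000 excess over £302,900 is £980; credit = £2,500 − £980 = £1,520.
Total: £3,300 + £3,525 + £1,520 = £8,345.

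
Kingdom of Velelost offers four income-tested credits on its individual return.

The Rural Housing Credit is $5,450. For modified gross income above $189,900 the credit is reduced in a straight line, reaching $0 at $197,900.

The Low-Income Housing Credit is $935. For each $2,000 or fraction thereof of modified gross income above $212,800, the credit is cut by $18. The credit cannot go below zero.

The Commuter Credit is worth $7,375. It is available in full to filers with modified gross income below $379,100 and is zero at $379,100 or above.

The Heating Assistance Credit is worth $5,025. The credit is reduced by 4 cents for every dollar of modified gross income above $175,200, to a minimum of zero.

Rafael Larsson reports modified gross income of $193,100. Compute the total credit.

$15,889

Rural Housing Credit: $193,100 is $3,200 into a $8,000 phase-out range, leaving 4,800/8,000 of the credit: $5,450 × 4,800/8,000 = $3,270.
Low-Income Housing Credit: $193,100 is at or below the $212,800 threshold, so the full $935 applies.
Commuter Credit: $193,100 is below the $379,100 cutoff, so the full $7,375 applies.
Heating Assistance Credit: 4% of the $17,900 excess over $175,200 is $716; credit = $5,025 − $716 = $4,309.
Total: $3,270 + $935 + $7,375 + $4,309 = $15,889.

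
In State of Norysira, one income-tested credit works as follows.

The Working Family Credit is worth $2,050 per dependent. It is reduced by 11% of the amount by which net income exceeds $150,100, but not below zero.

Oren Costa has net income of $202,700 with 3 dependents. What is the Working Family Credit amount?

$364

Working Family Credit: base = 3 × $2,050 = $6,150. 11% of the $52,600 excess over $150,100 is $5,786; credit = $6,150 − $5,786 = $364.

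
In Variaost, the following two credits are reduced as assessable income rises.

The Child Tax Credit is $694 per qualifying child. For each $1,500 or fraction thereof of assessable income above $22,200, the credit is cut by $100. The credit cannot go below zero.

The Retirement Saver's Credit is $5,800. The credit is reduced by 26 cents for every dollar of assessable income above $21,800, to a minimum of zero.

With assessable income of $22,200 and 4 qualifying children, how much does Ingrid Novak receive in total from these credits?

Child Tax Credit: base = 4 × $694 = $2,776. $22,200 is at or below the $22,200 threshold, so the full $2,776 applies.
Retirement Saver's Credit: 26% of the $400 excess over $21,800 is $104; credit = $5,800 − $104 = $5,696.
Total: $2,776 + $5,696 = $8,472.

$8,472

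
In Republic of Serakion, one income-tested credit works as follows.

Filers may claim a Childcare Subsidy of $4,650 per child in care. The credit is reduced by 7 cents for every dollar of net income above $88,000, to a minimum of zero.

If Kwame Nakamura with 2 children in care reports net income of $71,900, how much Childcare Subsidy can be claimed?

Childcare Subsidy: base = 2 × $4,650 = $9,300. $71,900 is at or below the $88,000 threshold, so the full $9,300 applies.

$9,300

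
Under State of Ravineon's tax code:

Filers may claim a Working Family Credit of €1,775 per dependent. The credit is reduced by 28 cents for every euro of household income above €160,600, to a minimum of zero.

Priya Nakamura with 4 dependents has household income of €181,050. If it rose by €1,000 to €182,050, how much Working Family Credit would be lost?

At €181,050 — base = 4 × €1,775 = €7,100. 28% of the €20,450 excess over €160,600 is €5,726; credit = €7,100 − €5,726 = €1,374.
At €182,050 — base = 4 × €1,775 = €7,100. 28% of the €21,450 excess over €160,600 is €6,006; credit = €7,100 − €6,006 = €1,094.
Lost: €1,374 − €1,094 = €280.

€280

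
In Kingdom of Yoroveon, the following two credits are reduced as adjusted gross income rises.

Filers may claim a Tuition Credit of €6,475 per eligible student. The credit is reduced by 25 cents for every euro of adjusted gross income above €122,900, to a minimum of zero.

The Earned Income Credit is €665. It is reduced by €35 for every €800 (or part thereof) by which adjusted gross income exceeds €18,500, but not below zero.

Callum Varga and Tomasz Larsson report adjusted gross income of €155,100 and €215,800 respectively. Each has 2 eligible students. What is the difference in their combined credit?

Callum (€155,100): Tuition Credit: base = 2 × €6,475 = €12,950. 25% of the €32,200 excess over €122,900 is €8,050; credit = €12,950 − €8,050 = €4,900. Earned Income Credit: income exceeds €18,500 by €136,600 → 171 increments × €35 = €5,985 ≥ base, so the credit is €0. total €4,900 + €0 = €4,900
Tomasz (€215,800): Tuition Credit: base = 2 × €6,475 = €12,950. 25% of the €92,900 excess over €122,900 is €23,225 ≥ base, so the credit is €0. Earned Income Credit: income exceeds €18,500 by €197,300 → 247 increments × €35 = €8,645 ≥ base, so the credit is €0. total €0 + €0 = €0
Difference: |€4,900 − €0| = €4,900.

€4,900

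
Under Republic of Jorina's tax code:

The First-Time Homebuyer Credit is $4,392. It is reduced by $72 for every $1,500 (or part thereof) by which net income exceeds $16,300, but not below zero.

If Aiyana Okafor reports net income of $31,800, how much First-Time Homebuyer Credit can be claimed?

$3,600

First-Time Homebuyer Credit: income exceeds $16,300 by $15,500, which is 11 full-or-partial $1,500 increments; reduction = 11 × $72 = $792, leaving $3,600.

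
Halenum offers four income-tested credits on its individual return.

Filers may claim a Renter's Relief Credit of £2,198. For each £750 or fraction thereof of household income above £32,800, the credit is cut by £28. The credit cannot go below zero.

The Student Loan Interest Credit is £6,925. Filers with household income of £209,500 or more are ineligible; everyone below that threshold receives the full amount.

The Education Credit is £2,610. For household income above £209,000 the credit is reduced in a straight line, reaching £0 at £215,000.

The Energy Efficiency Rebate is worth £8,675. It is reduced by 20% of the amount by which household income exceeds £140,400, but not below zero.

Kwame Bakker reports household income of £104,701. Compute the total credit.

Renter's Relief Credit: income exceeds £32,800 by £71,901 → 96 increments × £28 = £2,688 ≥ base, so the credit is £0.
Student Loan Interest Credit: £104,701 is below the £209,500 cutoff, so the full £6,925 applies.
Education Credit: £104,701 is at or below the £209,000 threshold, so the full £2,610 applies.
Energy Efficiency Rebate: £104,701 is at or below the £140,400 threshold, so the full £8,675 applies.
Total: £0 + £6,925 + £2,610 + £8,675 = £18,210.

£18,210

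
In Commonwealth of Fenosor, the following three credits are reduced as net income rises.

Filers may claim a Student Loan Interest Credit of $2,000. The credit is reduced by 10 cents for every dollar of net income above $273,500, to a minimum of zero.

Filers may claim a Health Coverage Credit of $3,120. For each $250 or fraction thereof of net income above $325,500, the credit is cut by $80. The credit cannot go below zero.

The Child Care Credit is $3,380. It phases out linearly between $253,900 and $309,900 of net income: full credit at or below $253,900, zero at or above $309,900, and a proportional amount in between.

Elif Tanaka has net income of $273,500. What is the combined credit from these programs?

Student Loan Interest Credit: $273,500 is at or below the $273,500 threshold, so the full $2,000 applies.
Health Coverage Credit: $273,500 is at or below the $325,500 threshold, so the full $3,120 applies.
Child Care Credit: $273,500 is $19,600 into a $56,000 phase-out range, leaving 36,400/56,000 of the credit: $3,380 × 36,400/56,000 = $2,197.
Total: $2,000 + $3,120 + $2,197 = $7,317.

$7,317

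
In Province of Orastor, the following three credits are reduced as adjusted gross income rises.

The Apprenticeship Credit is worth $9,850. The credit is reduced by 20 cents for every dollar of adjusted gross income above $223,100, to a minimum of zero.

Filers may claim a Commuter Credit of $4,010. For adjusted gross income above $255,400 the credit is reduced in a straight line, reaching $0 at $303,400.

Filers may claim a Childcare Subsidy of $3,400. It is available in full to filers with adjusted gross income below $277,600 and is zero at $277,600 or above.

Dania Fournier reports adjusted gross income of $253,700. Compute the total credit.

Apprenticeship Credit: 20% of the $30,600 excess over $223,100 is $6,120; credit = $9,850 − $6,120 = $3,730.
Commuter Credit: $253,700 is at or below the $255,400 threshold, so the full $4,010 applies.
Childcare Subsidy: $253,700 is below the $277,600 cutoff, so the full $3,400 applies.
Total: $3,730 + $4,010 + $3,400 = $11,140.

$11,140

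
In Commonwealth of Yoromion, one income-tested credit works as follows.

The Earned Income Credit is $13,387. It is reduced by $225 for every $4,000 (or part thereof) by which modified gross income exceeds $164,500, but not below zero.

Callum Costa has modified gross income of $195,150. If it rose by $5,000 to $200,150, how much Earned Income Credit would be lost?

$225

At $195,150 — income exceeds $164,500 by $30,650, which is 8 full-or-partial $4,000 increments; reduction = 8 × $225 = $1,800, leaving $11,587.
At $200,150 — income exceeds $164,500 by $35,650, which is 9 full-or-partial $4,000 increments; reduction = 9 × $225 = $2,025, leaving $11,362.
Lost: $11,587 − $11,362 = $225.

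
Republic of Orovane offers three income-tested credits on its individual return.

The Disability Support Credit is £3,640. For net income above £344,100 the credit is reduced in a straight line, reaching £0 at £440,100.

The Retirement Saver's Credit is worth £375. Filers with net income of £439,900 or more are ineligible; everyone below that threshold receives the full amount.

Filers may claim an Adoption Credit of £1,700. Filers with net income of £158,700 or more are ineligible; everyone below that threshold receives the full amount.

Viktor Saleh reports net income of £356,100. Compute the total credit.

£3,560

Disability Support Credit: £356,100 is £12,000 into a £96,000 phase-out range, leaving 84,000/96,000 of the credit: £3,640 × 84,000/96,000 = £3,185.
Retirement Saver's Credit: £356,100 is below the £439,900 cutoff, so the full £375 applies.
Adoption Credit: £356,100 meets or exceeds the £158,700 cutoff, so the credit is £0.
Total: £3,185 + £375 + £0 = £3,560.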